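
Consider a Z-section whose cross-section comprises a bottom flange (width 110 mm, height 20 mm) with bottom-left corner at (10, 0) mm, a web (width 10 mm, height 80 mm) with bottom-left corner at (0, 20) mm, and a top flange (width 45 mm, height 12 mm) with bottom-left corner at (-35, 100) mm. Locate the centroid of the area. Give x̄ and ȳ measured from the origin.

bottom flange: A = 110 × 20 = 2200.00, centroid at (65.00, 10.00).
web: A = 10 × 80 = 800.00, centroid at (5.00, 60.00).
top flange: A = 45 × 12 = 540.00, centroid at (-12.50, 106.00).
ΣA = 3540.00 mm², ΣAx̄ = 140250.00 mm³, ΣAȳ = 127240.00 mm³.
x̄ = 140250.00/3540.00 = 39.62 mm; ȳ = 127240.00/3540.00 = 35.94 mm.

x̄ = 39.62 mm, ȳ = 35.94 mm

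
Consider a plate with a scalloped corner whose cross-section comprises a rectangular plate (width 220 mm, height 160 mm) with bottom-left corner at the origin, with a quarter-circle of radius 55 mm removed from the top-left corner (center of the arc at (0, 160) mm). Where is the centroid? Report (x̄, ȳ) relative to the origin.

plate: A = 220 × 160 = 35200.00, centroid at (110.00, 80.00).
removed quarter-circle: A = −¼π·55² = -2375.83, centroid at (23.34, 136.66).
ΣA = 32824.17 mm²
ΣAx̄ = (35200.00)(110.00) + (-2375.83)(23.34) = 3816541.67 mm³
ΣAȳ = (35200.00)(80.00) + (-2375.83)(136.66) = 2491325.62 mm³
x̄ = 3816541.67 / 32824.17 = 116.27 mm
ȳ = 2491325.62 / 32824.17 = 75.90 mm

x̄ = 116.27 mm, ȳ = 75.90 mm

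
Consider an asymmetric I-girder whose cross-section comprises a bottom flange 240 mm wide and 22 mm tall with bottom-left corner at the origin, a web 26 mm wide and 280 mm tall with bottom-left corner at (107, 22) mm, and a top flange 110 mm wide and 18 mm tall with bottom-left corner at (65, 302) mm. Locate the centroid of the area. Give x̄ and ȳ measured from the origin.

bottom flange: A = 240 × 22 = 5280.00, centroid at (120.00, 11.00).
web: A = 26 × 280 = 7280.00, centroid at (120.00, 162.00).
top flange: A = 110 × 18 = 1980.00, centroid at (120.00, 311.00).
ΣA = 14540.00 mm², ΣAx̄ = 1744800.00 mm³, ΣAȳ = 1853220.00 mm³.
x̄ = 1744800.00/14540.00 = 120.00 mm; ȳ = 1853220.00/14540.00 = 127.46 mm.

x̄ = 120.00 mm, ȳ = 127.46 mm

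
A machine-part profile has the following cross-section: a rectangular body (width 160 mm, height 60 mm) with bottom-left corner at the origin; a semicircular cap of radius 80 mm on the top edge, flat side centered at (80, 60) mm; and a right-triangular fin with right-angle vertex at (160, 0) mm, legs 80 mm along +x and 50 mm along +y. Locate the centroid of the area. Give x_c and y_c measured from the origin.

x_c = 89.85 mm, y_c = 58.46 mm

Part | A | x̄ᵢ | ȳᵢ | A·x̄ᵢ | A·ȳᵢ
rectangular body | 9600.00 | 80.00 | 30.00 | 768000.00 | 288000.00
semicircular top | 10053.10 | 80.00 | 93.95 | 804247.72 | 944519.12
triangular fin | 2000.00 | 186.67 | 16.67 | 373333.33 | 33333.33
Σ | 21653.10 |  |  | 1945581.05 | 1265852.46
x_c = 1945581.05 / 21653.10 = 89.85 mm
y_c = 1265852.46 / 21653.10 = 58.46 mm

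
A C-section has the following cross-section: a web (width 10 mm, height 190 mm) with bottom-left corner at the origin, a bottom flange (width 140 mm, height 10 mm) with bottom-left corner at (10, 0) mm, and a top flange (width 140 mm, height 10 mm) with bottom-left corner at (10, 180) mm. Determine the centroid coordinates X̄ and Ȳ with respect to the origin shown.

Part | A | x̄ᵢ | ȳᵢ | A·x̄ᵢ | A·ȳᵢ
web | 1900.00 | 5.00 | 95.00 | 9500.00 | 180500.00
bottom flange | 1400.00 | 80.00 | 5.00 | 112000.00 | 7000.00
top flange | 1400.00 | 80.00 | 185.00 | 112000.00 | 259000.00
Σ | 4700.00 |  |  | 233500.00 | 446500.00
X̄ = 233500.00 / 4700.00 = 49.68 mm
Ȳ = 446500.00 / 4700.00 = 95.00 mm

X̄ = 49.68 mm, Ȳ = 95.00 mm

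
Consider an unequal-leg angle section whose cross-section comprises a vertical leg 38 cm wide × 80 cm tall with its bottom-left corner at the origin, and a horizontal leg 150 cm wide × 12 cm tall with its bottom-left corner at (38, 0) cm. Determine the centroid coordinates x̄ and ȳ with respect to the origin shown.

vertical leg: A = 38 × 80 = 3040.00, centroid at (19.00, 40.00).
horizontal leg: A = 150 × 12 = 1800.00, centroid at (113.00, 6.00).
ΣA = 4840.00 cm²
ΣAx̄ = (3040.00)(19.00) + (1800.00)(113.00) = 261160.00 cm³
ΣAȳ = (3040.00)(40.00) + (1800.00)(6.00) = 132400.00 cm³
x̄ = 261160.00 / 4840.00 = 53.96 cm
ȳ = 132400.00 / 4840.00 = 27.36 cm

x̄ = 53.96 cm, ȳ = 27.36 cm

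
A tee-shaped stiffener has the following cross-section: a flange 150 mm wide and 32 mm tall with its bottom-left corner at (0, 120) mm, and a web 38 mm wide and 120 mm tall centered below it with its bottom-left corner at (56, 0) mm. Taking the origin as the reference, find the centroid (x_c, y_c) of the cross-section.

Part | A | x̄ᵢ | ȳᵢ | A·x̄ᵢ | A·ȳᵢ
web | 4560.00 | 75.00 | 60.00 | 342000.00 | 273600.00
flange | 4800.00 | 75.00 | 136.00 | 360000.00 | 652800.00
Σ | 9360.00 |  |  | 702000.00 | 926400.00
x_c = 702000.00 / 9360.00 = 75.00 mm
y_c = 926400.00 / 9360.00 = 98.97 mm

x_c = 75.00 mm, y_c = 98.97 mm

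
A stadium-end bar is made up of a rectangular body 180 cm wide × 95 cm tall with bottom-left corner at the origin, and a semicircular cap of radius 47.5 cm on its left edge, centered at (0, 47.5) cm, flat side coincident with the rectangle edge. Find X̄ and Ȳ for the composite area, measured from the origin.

rectangular body: A = 180 × 95 = 17100.00, centroid at (90.00, 47.50).
semicircular end: A = ½π·47.5² = 3544.11, centroid at (-20.16, 47.50).
ΣA = 20644.11 cm², ΣAX̄ = 1467552.08 cm³, ΣAȲ = 980595.19 cm³.
X̄ = 1467552.08/20644.11 = 71.09 cm; Ȳ = 980595.19/20644.11 = 47.50 cm.

X̄ = 71.09 cm, Ȳ = 47.50 cm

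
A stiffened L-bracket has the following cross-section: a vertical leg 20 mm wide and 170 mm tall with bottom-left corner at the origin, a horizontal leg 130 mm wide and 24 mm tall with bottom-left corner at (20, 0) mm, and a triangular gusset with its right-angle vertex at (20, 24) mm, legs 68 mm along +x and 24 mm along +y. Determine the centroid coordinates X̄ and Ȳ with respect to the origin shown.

X̄ = 45.53 mm, Ȳ = 48.06 mm

vertical leg: A = 20 × 170 = 3400.00, centroid at (10.00, 85.00).
horizontal leg: A = 130 × 24 = 3120.00, centroid at (85.00, 12.00).
gusset: A = ½·68·24 = 816.00, centroid at (42.67, 32.00).
ΣA = 7336.00 mm², ΣAX̄ = 334016.00 mm³, ΣAȲ = 352552.00 mm³.
X̄ = 334016.00/7336.00 = 45.53 mm; Ȳ = 352552.00/7336.00 = 48.06 mm.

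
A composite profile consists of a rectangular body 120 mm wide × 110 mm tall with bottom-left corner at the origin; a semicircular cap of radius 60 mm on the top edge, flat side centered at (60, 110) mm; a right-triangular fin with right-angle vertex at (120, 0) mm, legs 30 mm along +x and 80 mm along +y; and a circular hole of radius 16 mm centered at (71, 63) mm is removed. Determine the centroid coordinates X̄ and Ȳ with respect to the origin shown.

rectangular body: A = 120 × 110 = 13200.00, centroid at (60.00, 55.00).
semicircular top: A = ½π·60² = 5654.87, centroid at (60.00, 135.46).
triangular fin: A = ½·30·80 = 1200.00, centroid at (130.00, 26.67).
hole: A = −π·16² = -804.25, centroid at (71.00, 63.00).
ΣA = 19250.62 mm², ΣAX̄ = 1230190.42 mm³, ΣAȲ = 1473367.74 mm³.
X̄ = 1230190.42/19250.62 = 63.90 mm; Ȳ = 1473367.74/19250.62 = 76.54 mm.

X̄ = 63.90 mm, Ȳ = 76.54 mm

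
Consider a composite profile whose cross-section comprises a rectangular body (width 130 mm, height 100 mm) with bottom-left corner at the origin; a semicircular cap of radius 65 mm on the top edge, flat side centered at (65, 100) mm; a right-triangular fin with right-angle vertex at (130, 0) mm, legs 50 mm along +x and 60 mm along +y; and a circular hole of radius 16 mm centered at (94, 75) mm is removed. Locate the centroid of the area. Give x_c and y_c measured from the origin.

x_c = 69.88 mm, y_c = 72.12 mm

rectangular body: A = 130 × 100 = 13000.00, centroid at (65.00, 50.00).
semicircular top: A = ½π·65² = 6636.61, centroid at (65.00, 127.59).
triangular fin: A = ½·50·60 = 1500.00, centroid at (146.67, 20.00).
hole: A = −π·16² = -804.25, centroid at (94.00, 75.00).
ΣA = 20332.37 mm²
ΣAx_c = (13000.00)(65.00) + (6636.61)(65.00) + (1500.00)(146.67) + (-804.25)(94.00) = 1420780.66 mm³
ΣAy_c = (13000.00)(50.00) + (6636.61)(127.59) + (1500.00)(20.00) + (-804.25)(75.00) = 1466426.20 mm³
x_c = 1420780.66 / 20332.37 = 69.88 mm
y_c = 1466426.20 / 20332.37 = 72.12 mm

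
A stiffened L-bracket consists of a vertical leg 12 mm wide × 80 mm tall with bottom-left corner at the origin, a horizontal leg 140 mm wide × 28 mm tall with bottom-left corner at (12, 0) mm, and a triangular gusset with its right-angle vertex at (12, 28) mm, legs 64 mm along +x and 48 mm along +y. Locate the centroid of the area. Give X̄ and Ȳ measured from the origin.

Part | A | x̄ᵢ | ȳᵢ | A·x̄ᵢ | A·ȳᵢ
vertical leg | 960.00 | 6.00 | 40.00 | 5760.00 | 38400.00
horizontal leg | 3920.00 | 82.00 | 14.00 | 321440.00 | 54880.00
gusset | 1536.00 | 33.33 | 44.00 | 51200.00 | 67584.00
Σ | 6416.00 |  |  | 378400.00 | 160864.00
X̄ = 378400.00 / 6416.00 = 58.98 mm
Ȳ = 160864.00 / 6416.00 = 25.07 mm

X̄ = 58.98 mm, Ȳ = 25.07 mm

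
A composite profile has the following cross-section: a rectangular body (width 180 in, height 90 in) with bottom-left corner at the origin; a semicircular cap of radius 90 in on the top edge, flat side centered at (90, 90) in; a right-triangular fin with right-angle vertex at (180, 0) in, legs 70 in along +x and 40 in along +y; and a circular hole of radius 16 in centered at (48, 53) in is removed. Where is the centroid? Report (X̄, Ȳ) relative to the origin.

rectangular body: A = 180 × 90 = 16200.00, centroid at (90.00, 45.00).
semicircular top: A = ½π·90² = 12723.45, centroid at (90.00, 128.20).
triangular fin: A = ½·70·40 = 1400.00, centroid at (203.33, 13.33).
hole: A = −π·16² = -804.25, centroid at (48.00, 53.00).
ΣA = 29519.20 in²
ΣAX̄ = (16200.00)(90.00) + (12723.45)(90.00) + (1400.00)(203.33) + (-804.25)(48.00) = 2849173.30 in³
ΣAȲ = (16200.00)(45.00) + (12723.45)(128.20) + (1400.00)(13.33) + (-804.25)(53.00) = 2336152.06 in³
X̄ = 2849173.30 / 29519.20 = 96.52 in
Ȳ = 2336152.06 / 29519.20 = 79.14 in

X̄ = 96.52 in, Ȳ = 79.14 in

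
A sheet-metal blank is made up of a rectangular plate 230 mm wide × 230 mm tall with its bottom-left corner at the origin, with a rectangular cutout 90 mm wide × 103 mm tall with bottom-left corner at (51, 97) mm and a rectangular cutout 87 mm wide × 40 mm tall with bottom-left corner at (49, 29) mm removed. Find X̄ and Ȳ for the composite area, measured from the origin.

plate: A = 230 × 230 = 52900.00, centroid at (115.00, 115.00).
hole 1: A = −(90 × 103) = -9270.00, centroid at (96.00, 148.50).
hole 2: A = −(87 × 40) = -3480.00, centroid at (92.50, 49.00).
ΣA = 40150.00 mm², ΣAX̄ = 4871680.00 mm³, ΣAȲ = 4536385.00 mm³.
X̄ = 4871680.00/40150.00 = 121.34 mm; Ȳ = 4536385.00/40150.00 = 112.99 mm.

X̄ = 121.34 mm, Ȳ = 112.99 mm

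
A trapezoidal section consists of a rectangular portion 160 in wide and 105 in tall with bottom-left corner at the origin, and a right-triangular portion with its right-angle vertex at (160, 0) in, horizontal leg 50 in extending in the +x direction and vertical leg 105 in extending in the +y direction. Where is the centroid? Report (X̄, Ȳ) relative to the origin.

Part | A | x̄ᵢ | ȳᵢ | A·x̄ᵢ | A·ȳᵢ
rectangular portion | 16800.00 | 80.00 | 52.50 | 1344000.00 | 882000.00
triangular portion | 2625.00 | 176.67 | 35.00 | 463750.00 | 91875.00
Σ | 19425.00 |  |  | 1807750.00 | 973875.00
X̄ = 1807750.00 / 19425.00 = 93.06 in
Ȳ = 973875.00 / 19425.00 = 50.14 in

X̄ = 93.06 in, Ȳ = 50.14 in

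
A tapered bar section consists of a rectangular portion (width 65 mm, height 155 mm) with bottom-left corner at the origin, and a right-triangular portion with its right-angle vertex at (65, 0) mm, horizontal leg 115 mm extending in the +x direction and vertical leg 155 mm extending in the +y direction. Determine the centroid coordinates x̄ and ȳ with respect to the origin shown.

Part | A | x̄ᵢ | ȳᵢ | A·x̄ᵢ | A·ȳᵢ
rectangular portion | 10075.00 | 32.50 | 77.50 | 327437.50 | 780812.50
triangular portion | 8912.50 | 103.33 | 51.67 | 920958.33 | 460479.17
Σ | 18987.50 |  |  | 1248395.83 | 1241291.67
x̄ = 1248395.83 / 18987.50 = 65.75 mm
ȳ = 1241291.67 / 18987.50 = 65.37 mm

x̄ = 65.75 mm, ȳ = 65.37 mm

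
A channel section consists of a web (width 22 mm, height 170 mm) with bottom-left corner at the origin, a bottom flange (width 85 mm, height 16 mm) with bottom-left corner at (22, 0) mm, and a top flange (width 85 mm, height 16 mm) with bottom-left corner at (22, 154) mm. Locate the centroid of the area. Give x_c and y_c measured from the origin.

x_c = 33.53 mm, y_c = 85.00 mm

Part | A | x̄ᵢ | ȳᵢ | A·x̄ᵢ | A·ȳᵢ
web | 3740.00 | 11.00 | 85.00 | 41140.00 | 317900.00
bottom flange | 1360.00 | 64.50 | 8.00 | 87720.00 | 10880.00
top flange | 1360.00 | 64.50 | 162.00 | 87720.00 | 220320.00
Σ | 6460.00 |  |  | 216580.00 | 549100.00
x_c = 216580.00 / 6460.00 = 33.53 mm
y_c = 549100.00 / 6460.00 = 85.00 mm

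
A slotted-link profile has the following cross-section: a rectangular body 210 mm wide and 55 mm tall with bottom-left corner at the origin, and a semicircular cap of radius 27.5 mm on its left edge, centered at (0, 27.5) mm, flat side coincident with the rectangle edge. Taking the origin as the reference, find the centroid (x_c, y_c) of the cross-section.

x_c = 94.12 mm, y_c = 27.50 mm

rectangular body: A = 210 × 55 = 11550.00, centroid at (105.00, 27.50).
semicircular end: A = ½π·27.5² = 1187.91, centroid at (-11.67, 27.50).
ΣA = 12737.91 mm², ΣAx_c = 1198885.42 mm³, ΣAy_c = 350292.65 mm³.
x_c = 1198885.42/12737.91 = 94.12 mm; y_c = 350292.65/12737.91 = 27.50 mm.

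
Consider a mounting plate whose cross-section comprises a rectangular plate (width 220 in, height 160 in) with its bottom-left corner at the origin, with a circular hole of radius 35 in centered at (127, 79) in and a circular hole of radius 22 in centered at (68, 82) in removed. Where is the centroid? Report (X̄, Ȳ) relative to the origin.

X̄ = 109.95 in, Ȳ = 80.03 in

plate: A = 220 × 160 = 35200.00, centroid at (110.00, 80.00).
hole 1: A = −π·35² = -3848.45, centroid at (127.00, 79.00).
hole 2: A = −π·22² = -1520.53, centroid at (68.00, 82.00).
ΣA = 29831.02 in², ΣAX̄ = 3279850.63 in³, ΣAȲ = 2387288.84 in³.
X̄ = 3279850.63/29831.02 = 109.95 in; Ȳ = 2387288.84/29831.02 = 80.03 in.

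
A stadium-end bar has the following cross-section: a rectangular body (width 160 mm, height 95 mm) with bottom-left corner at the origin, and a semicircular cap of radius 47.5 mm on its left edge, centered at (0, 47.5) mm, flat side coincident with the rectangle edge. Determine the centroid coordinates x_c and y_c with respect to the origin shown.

x_c = 61.06 mm, y_c = 47.50 mm

rectangular body: A = 160 × 95 = 15200.00, centroid at (80.00, 47.50).
semicircular end: A = ½π·47.5² = 3544.11, centroid at (-20.16, 47.50).
ΣA = 18744.11 mm²
ΣAx_c = (15200.00)(80.00) + (3544.11)(-20.16) = 1144552.08 mm³
ΣAy_c = (15200.00)(47.50) + (3544.11)(47.50) = 890345.19 mm³
x_c = 1144552.08 / 18744.11 = 61.06 mm
y_c = 890345.19 / 18744.11 = 47.50 mm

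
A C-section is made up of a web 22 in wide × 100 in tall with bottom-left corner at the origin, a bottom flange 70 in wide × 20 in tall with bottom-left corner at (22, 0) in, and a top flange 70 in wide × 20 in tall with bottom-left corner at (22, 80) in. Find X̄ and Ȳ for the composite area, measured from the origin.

web: A = 22 × 100 = 2200.00, centroid at (11.00, 50.00).
bottom flange: A = 70 × 20 = 1400.00, centroid at (57.00, 10.00).
top flange: A = 70 × 20 = 1400.00, centroid at (57.00, 90.00).
ΣA = 5000.00 in², ΣAX̄ = 183800.00 in³, ΣAȲ = 250000.00 in³.
X̄ = 183800.00/5000.00 = 36.76 in; Ȳ = 250000.00/5000.00 = 50.00 in.

X̄ = 36.76 in, Ȳ = 50.00 in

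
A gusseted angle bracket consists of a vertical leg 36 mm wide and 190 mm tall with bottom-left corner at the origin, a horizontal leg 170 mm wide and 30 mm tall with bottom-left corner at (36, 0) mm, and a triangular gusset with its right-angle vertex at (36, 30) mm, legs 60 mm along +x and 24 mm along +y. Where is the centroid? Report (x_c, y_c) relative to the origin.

x_c = 61.65 mm, y_c = 59.53 mm

vertical leg: A = 36 × 190 = 6840.00, centroid at (18.00, 95.00).
horizontal leg: A = 170 × 30 = 5100.00, centroid at (121.00, 15.00).
gusset: A = ½·60·24 = 720.00, centroid at (56.00, 38.00).
ΣA = 12660.00 mm², ΣAx_c = 780540.00 mm³, ΣAy_c = 753660.00 mm³.
x_c = 780540.00/12660.00 = 61.65 mm; y_c = 753660.00/12660.00 = 59.53 mm.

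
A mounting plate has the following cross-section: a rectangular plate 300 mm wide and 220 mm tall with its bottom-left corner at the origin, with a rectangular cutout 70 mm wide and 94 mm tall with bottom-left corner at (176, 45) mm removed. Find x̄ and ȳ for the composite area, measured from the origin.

plate: A = 300 × 220 = 66000.00, centroid at (150.00, 110.00).
hole: A = −(70 × 94) = -6580.00, centroid at (211.00, 92.00).
ΣA = 59420.00 mm²
ΣAx̄ = (66000.00)(150.00) + (-6580.00)(211.00) = 8511620.00 mm³
ΣAȳ = (66000.00)(110.00) + (-6580.00)(92.00) = 6654640.00 mm³
x̄ = 8511620.00 / 59420.00 = 143.25 mm
ȳ = 6654640.00 / 59420.00 = 111.99 mm

x̄ = 143.25 mm, ȳ = 111.99 mm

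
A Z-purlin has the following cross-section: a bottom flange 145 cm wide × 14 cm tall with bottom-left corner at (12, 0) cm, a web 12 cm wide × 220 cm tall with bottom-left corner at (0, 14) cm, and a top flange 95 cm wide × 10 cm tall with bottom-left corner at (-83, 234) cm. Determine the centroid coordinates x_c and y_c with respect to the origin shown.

bottom flange: A = 145 × 14 = 2030.00, centroid at (84.50, 7.00).
web: A = 12 × 220 = 2640.00, centroid at (6.00, 124.00).
top flange: A = 95 × 10 = 950.00, centroid at (-35.50, 239.00).
ΣA = 5620.00 cm²
ΣAx_c = (2030.00)(84.50) + (2640.00)(6.00) + (950.00)(-35.50) = 153650.00 cm³
ΣAy_c = (2030.00)(7.00) + (2640.00)(124.00) + (950.00)(239.00) = 568620.00 cm³
x_c = 153650.00 / 5620.00 = 27.34 cm
y_c = 568620.00 / 5620.00 = 101.18 cm

x_c = 27.34 cm, y_c = 101.18 cm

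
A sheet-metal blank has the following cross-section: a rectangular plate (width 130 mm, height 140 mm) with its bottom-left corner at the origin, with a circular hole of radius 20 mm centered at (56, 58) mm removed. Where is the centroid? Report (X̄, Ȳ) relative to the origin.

X̄ = 65.67 mm, Ȳ = 70.89 mm

Part | A | x̄ᵢ | ȳᵢ | A·x̄ᵢ | A·ȳᵢ
plate | 18200.00 | 65.00 | 70.00 | 1183000.00 | 1274000.00
hole | -1256.64 | 56.00 | 58.00 | -70371.68 | -72884.95
Σ | 16943.36 |  |  | 1112628.32 | 1201115.05
X̄ = 1112628.32 / 16943.36 = 65.67 mm
Ȳ = 1201115.05 / 16943.36 = 70.89 mm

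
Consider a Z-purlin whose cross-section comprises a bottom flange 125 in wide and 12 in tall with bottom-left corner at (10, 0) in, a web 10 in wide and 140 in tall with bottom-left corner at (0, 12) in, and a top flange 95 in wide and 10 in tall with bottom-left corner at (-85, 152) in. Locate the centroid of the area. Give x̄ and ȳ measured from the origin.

x̄ = 20.81 in, ȳ = 70.90 in

Part | A | x̄ᵢ | ȳᵢ | A·x̄ᵢ | A·ȳᵢ
bottom flange | 1500.00 | 72.50 | 6.00 | 108750.00 | 9000.00
web | 1400.00 | 5.00 | 82.00 | 7000.00 | 114800.00
top flange | 950.00 | -37.50 | 157.00 | -35625.00 | 149150.00
Σ | 3850.00 |  |  | 80125.00 | 272950.00
x̄ = 80125.00 / 3850.00 = 20.81 in
ȳ = 272950.00 / 3850.00 = 70.90 in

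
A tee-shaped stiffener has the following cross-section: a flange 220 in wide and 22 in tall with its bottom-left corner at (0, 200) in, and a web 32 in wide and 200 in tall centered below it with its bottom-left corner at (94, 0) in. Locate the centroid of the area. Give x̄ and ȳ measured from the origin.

Part | A | x̄ᵢ | ȳᵢ | A·x̄ᵢ | A·ȳᵢ
web | 6400.00 | 110.00 | 100.00 | 704000.00 | 640000.00
flange | 4840.00 | 110.00 | 211.00 | 532400.00 | 1021240.00
Σ | 11240.00 |  |  | 1236400.00 | 1661240.00
x̄ = 1236400.00 / 11240.00 = 110.00 in
ȳ = 1661240.00 / 11240.00 = 147.80 in

x̄ = 110.00 in, ȳ = 147.80 in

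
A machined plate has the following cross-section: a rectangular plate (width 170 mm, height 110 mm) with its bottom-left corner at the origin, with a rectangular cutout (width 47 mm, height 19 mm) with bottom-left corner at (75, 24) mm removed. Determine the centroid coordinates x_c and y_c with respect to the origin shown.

Part | A | x̄ᵢ | ȳᵢ | A·x̄ᵢ | A·ȳᵢ
plate | 18700.00 | 85.00 | 55.00 | 1589500.00 | 1028500.00
hole | -893.00 | 98.50 | 33.50 | -87960.50 | -29915.50
Σ | 17807.00 |  |  | 1501539.50 | 998584.50
x_c = 1501539.50 / 17807.00 = 84.32 mm
y_c = 998584.50 / 17807.00 = 56.08 mm

x_c = 84.32 mm, y_c = 56.08 mm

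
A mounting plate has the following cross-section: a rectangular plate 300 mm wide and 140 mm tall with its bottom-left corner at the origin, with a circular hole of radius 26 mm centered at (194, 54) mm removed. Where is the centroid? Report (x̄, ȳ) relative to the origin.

x̄ = 147.66 mm, ȳ = 70.85 mm

Part | A | x̄ᵢ | ȳᵢ | A·x̄ᵢ | A·ȳᵢ
plate | 42000.00 | 150.00 | 70.00 | 6300000.00 | 2940000.00
hole | -2123.72 | 194.00 | 54.00 | -412001.03 | -114680.70
Σ | 39876.28 |  |  | 5887998.97 | 2825319.30
x̄ = 5887998.97 / 39876.28 = 147.66 mm
ȳ = 2825319.30 / 39876.28 = 70.85 mm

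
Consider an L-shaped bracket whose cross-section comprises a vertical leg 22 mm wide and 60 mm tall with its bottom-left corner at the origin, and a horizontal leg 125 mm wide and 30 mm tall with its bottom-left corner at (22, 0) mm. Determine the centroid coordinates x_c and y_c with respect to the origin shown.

x_c = 65.36 mm, y_c = 18.91 mm

vertical leg: A = 22 × 60 = 1320.00, centroid at (11.00, 30.00).
horizontal leg: A = 125 × 30 = 3750.00, centroid at (84.50, 15.00).
ΣA = 5070.00 mm², ΣAx_c = 331395.00 mm³, ΣAy_c = 95850.00 mm³.
x_c = 331395.00/5070.00 = 65.36 mm; y_c = 95850.00/5070.00 = 18.91 mm.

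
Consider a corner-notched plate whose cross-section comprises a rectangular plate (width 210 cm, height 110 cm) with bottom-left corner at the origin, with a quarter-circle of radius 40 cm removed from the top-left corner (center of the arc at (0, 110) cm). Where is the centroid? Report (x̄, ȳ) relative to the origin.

x̄ = 110.06 cm, ȳ = 52.81 cm

plate: A = 210 × 110 = 23100.00, centroid at (105.00, 55.00).
removed quarter-circle: A = −¼π·40² = -1256.64, centroid at (16.98, 93.02).
ΣA = 21843.36 cm², ΣAx̄ = 2404166.67 cm³, ΣAȳ = 1153603.26 cm³.
x̄ = 2404166.67/21843.36 = 110.06 cm; ȳ = 1153603.26/21843.36 = 52.81 cm.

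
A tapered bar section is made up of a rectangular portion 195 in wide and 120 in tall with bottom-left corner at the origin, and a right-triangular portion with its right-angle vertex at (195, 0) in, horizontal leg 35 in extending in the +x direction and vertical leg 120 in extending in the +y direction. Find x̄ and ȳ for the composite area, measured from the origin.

x̄ = 106.49 in, ȳ = 58.35 in

rectangular portion: A = 195 × 120 = 23400.00, centroid at (97.50, 60.00).
triangular portion: A = ½·35·120 = 2100.00, centroid at (206.67, 40.00).
ΣA = 25500.00 in²
ΣAx̄ = (23400.00)(97.50) + (2100.00)(206.67) = 2715500.00 in³
ΣAȳ = (23400.00)(60.00) + (2100.00)(40.00) = 1488000.00 in³
x̄ = 2715500.00 / 25500.00 = 106.49 in
ȳ = 1488000.00 / 25500.00 = 58.35 in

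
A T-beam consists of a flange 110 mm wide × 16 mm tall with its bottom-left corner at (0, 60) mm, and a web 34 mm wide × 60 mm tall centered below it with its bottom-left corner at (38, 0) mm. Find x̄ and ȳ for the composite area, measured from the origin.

Part | A | x̄ᵢ | ȳᵢ | A·x̄ᵢ | A·ȳᵢ
web | 2040.00 | 55.00 | 30.00 | 112200.00 | 61200.00
flange | 1760.00 | 55.00 | 68.00 | 96800.00 | 119680.00
Σ | 3800.00 |  |  | 209000.00 | 180880.00
x̄ = 209000.00 / 3800.00 = 55.00 mm
ȳ = 180880.00 / 3800.00 = 47.60 mm

x̄ = 55.00 mm, ȳ = 47.60 mm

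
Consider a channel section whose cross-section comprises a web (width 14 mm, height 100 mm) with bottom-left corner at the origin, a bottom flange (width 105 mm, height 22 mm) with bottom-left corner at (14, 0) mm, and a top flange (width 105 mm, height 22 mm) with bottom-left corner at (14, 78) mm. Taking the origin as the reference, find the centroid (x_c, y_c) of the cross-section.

x_c = 52.66 mm, y_c = 50.00 mm

Part | A | x̄ᵢ | ȳᵢ | A·x̄ᵢ | A·ȳᵢ
web | 1400.00 | 7.00 | 50.00 | 9800.00 | 70000.00
bottom flange | 2310.00 | 66.50 | 11.00 | 153615.00 | 25410.00
top flange | 2310.00 | 66.50 | 89.00 | 153615.00 | 205590.00
Σ | 6020.00 |  |  | 317030.00 | 301000.00
x_c = 317030.00 / 6020.00 = 52.66 mm
y_c = 301000.00 / 6020.00 = 50.00 mm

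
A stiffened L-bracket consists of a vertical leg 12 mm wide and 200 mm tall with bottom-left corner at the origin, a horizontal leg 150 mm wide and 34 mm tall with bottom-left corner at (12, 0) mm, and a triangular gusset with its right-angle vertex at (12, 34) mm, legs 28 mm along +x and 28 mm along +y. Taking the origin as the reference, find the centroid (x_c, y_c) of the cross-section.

x_c = 59.11 mm, y_c = 43.55 mm

vertical leg: A = 12 × 200 = 2400.00, centroid at (6.00, 100.00).
horizontal leg: A = 150 × 34 = 5100.00, centroid at (87.00, 17.00).
gusset: A = ½·28·28 = 392.00, centroid at (21.33, 43.33).
ΣA = 7892.00 mm², ΣAx_c = 466462.67 mm³, ΣAy_c = 343686.67 mm³.
x_c = 466462.67/7892.00 = 59.11 mm; y_c = 343686.67/7892.00 = 43.55 mm.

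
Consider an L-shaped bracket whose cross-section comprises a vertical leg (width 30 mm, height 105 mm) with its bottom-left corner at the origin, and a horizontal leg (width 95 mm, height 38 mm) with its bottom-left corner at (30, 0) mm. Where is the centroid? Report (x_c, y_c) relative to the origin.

x_c = 48.38 mm, y_c = 34.61 mm

vertical leg: A = 30 × 105 = 3150.00, centroid at (15.00, 52.50).
horizontal leg: A = 95 × 38 = 3610.00, centroid at (77.50, 19.00).
ΣA = 6760.00 mm², ΣAx_c = 327025.00 mm³, ΣAy_c = 233965.00 mm³.
x_c = 327025.00/6760.00 = 48.38 mm; y_c = 233965.00/6760.00 = 34.61 mm.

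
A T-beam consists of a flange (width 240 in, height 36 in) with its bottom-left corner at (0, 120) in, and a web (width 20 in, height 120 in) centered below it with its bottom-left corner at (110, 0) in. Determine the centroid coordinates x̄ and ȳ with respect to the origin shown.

x̄ = 120.00 in, ȳ = 121.04 in

web: A = 20 × 120 = 2400.00, centroid at (120.00, 60.00).
flange: A = 240 × 36 = 8640.00, centroid at (120.00, 138.00).
ΣA = 11040.00 in², ΣAx̄ = 1324800.00 in³, ΣAȳ = 1336320.00 in³.
x̄ = 1324800.00/11040.00 = 120.00 in; ȳ = 1336320.00/11040.00 = 121.04 in.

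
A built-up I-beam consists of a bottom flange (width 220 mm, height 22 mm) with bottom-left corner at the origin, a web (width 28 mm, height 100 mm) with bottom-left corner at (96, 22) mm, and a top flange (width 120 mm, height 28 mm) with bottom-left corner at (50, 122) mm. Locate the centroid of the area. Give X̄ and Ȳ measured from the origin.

bottom flange: A = 220 × 22 = 4840.00, centroid at (110.00, 11.00).
web: A = 28 × 100 = 2800.00, centroid at (110.00, 72.00).
top flange: A = 120 × 28 = 3360.00, centroid at (110.00, 136.00).
ΣA = 11000.00 mm², ΣAX̄ = 1210000.00 mm³, ΣAȲ = 711800.00 mm³.
X̄ = 1210000.00/11000.00 = 110.00 mm; Ȳ = 711800.00/11000.00 = 64.71 mm.

X̄ = 110.00 mm, Ȳ = 64.71 mm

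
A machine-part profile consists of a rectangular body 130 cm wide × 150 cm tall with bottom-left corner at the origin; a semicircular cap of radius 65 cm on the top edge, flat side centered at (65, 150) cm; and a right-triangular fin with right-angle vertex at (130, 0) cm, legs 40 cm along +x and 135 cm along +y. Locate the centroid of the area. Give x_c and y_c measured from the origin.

rectangular body: A = 130 × 150 = 19500.00, centroid at (65.00, 75.00).
semicircular top: A = ½π·65² = 6636.61, centroid at (65.00, 177.59).
triangular fin: A = ½·40·135 = 2700.00, centroid at (143.33, 45.00).
ΣA = 28836.61 cm², ΣAx_c = 2085879.94 cm³, ΣAy_c = 2762575.51 cm³.
x_c = 2085879.94/28836.61 = 72.33 cm; y_c = 2762575.51/28836.61 = 95.80 cm.

x_c = 72.33 cm, y_c = 95.80 cm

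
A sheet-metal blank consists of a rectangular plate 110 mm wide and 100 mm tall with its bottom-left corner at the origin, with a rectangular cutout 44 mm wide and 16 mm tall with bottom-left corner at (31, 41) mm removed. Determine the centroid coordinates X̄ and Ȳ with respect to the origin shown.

plate: A = 110 × 100 = 11000.00, centroid at (55.00, 50.00).
hole: A = −(44 × 16) = -704.00, centroid at (53.00, 49.00).
ΣA = 10296.00 mm², ΣAX̄ = 567688.00 mm³, ΣAȲ = 515504.00 mm³.
X̄ = 567688.00/10296.00 = 55.14 mm; Ȳ = 515504.00/10296.00 = 50.07 mm.

X̄ = 55.14 mm, Ȳ = 50.07 mm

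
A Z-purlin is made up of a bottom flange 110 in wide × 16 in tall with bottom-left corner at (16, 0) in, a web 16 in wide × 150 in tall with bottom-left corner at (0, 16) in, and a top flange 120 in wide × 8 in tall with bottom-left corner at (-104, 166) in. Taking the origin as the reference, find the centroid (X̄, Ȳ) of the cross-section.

bottom flange: A = 110 × 16 = 1760.00, centroid at (71.00, 8.00).
web: A = 16 × 150 = 2400.00, centroid at (8.00, 91.00).
top flange: A = 120 × 8 = 960.00, centroid at (-44.00, 170.00).
ΣA = 5120.00 in², ΣAX̄ = 101920.00 in³, ΣAȲ = 395680.00 in³.
X̄ = 101920.00/5120.00 = 19.91 in; Ȳ = 395680.00/5120.00 = 77.28 in.

X̄ = 19.91 in, Ȳ = 77.28 in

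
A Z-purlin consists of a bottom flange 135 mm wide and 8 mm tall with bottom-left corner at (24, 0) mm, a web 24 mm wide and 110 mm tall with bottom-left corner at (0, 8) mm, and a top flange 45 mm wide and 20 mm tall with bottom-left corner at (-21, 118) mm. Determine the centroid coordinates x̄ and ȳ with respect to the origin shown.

x̄ = 28.54 mm, ȳ = 61.87 mm

bottom flange: A = 135 × 8 = 1080.00, centroid at (91.50, 4.00).
web: A = 24 × 110 = 2640.00, centroid at (12.00, 63.00).
top flange: A = 45 × 20 = 900.00, centroid at (1.50, 128.00).
ΣA = 4620.00 mm²
ΣAx̄ = (1080.00)(91.50) + (2640.00)(12.00) + (900.00)(1.50) = 131850.00 mm³
ΣAȳ = (1080.00)(4.00) + (2640.00)(63.00) + (900.00)(128.00) = 285840.00 mm³
x̄ = 131850.00 / 4620.00 = 28.54 mm
ȳ = 285840.00 / 4620.00 = 61.87 mm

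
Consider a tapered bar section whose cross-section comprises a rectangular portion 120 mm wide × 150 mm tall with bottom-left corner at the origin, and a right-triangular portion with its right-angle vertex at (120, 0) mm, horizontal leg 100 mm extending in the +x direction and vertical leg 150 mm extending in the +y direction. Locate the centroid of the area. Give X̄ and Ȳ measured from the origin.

rectangular portion: A = 120 × 150 = 18000.00, centroid at (60.00, 75.00).
triangular portion: A = ½·100·150 = 7500.00, centroid at (153.33, 50.00).
ΣA = 25500.00 mm²
ΣAX̄ = (18000.00)(60.00) + (7500.00)(153.33) = 2230000.00 mm³
ΣAȲ = (18000.00)(75.00) + (7500.00)(50.00) = 1725000.00 mm³
X̄ = 2230000.00 / 25500.00 = 87.45 mm
Ȳ = 1725000.00 / 25500.00 = 67.65 mm

X̄ = 87.45 mm, Ȳ = 67.65 mm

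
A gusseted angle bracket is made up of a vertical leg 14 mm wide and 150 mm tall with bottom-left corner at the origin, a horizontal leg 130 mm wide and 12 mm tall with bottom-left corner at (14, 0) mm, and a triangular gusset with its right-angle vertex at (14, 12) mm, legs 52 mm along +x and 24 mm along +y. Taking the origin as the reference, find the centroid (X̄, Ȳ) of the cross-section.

X̄ = 36.76 mm, Ȳ = 41.86 mm

vertical leg: A = 14 × 150 = 2100.00, centroid at (7.00, 75.00).
horizontal leg: A = 130 × 12 = 1560.00, centroid at (79.00, 6.00).
gusset: A = ½·52·24 = 624.00, centroid at (31.33, 20.00).
ΣA = 4284.00 mm²
ΣAX̄ = (2100.00)(7.00) + (1560.00)(79.00) + (624.00)(31.33) = 157492.00 mm³
ΣAȲ = (2100.00)(75.00) + (1560.00)(6.00) + (624.00)(20.00) = 179340.00 mm³
X̄ = 157492.00 / 4284.00 = 36.76 mm
Ȳ = 179340.00 / 4284.00 = 41.86 mm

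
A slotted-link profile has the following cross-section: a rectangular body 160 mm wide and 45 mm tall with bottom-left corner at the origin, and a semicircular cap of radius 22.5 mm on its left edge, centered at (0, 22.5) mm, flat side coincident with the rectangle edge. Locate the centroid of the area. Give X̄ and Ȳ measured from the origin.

Part | A | x̄ᵢ | ȳᵢ | A·x̄ᵢ | A·ȳᵢ
rectangular body | 7200.00 | 80.00 | 22.50 | 576000.00 | 162000.00
semicircular end | 795.22 | -9.55 | 22.50 | -7593.75 | 17892.35
Σ | 7995.22 |  |  | 568406.25 | 179892.35
X̄ = 568406.25 / 7995.22 = 71.09 mm
Ȳ = 179892.35 / 7995.22 = 22.50 mm

X̄ = 71.09 mm, Ȳ = 22.50 mm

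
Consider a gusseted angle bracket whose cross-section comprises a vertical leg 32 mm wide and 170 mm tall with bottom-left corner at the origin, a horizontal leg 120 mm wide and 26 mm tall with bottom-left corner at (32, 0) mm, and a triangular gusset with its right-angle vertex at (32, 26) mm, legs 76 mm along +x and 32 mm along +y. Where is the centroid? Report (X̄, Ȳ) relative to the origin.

X̄ = 45.40 mm, Ȳ = 56.01 mm

vertical leg: A = 32 × 170 = 5440.00, centroid at (16.00, 85.00).
horizontal leg: A = 120 × 26 = 3120.00, centroid at (92.00, 13.00).
gusset: A = ½·76·32 = 1216.00, centroid at (57.33, 36.67).
ΣA = 9776.00 mm²
ΣAX̄ = (5440.00)(16.00) + (3120.00)(92.00) + (1216.00)(57.33) = 443797.33 mm³
ΣAȲ = (5440.00)(85.00) + (3120.00)(13.00) + (1216.00)(36.67) = 547546.67 mm³
X̄ = 443797.33 / 9776.00 = 45.40 mm
Ȳ = 547546.67 / 9776.00 = 56.01 mm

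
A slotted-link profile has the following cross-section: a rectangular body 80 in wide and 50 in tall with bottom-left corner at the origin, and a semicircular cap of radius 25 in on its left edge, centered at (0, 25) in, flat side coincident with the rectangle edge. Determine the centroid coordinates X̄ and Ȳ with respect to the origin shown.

Part | A | x̄ᵢ | ȳᵢ | A·x̄ᵢ | A·ȳᵢ
rectangular body | 4000.00 | 40.00 | 25.00 | 160000.00 | 100000.00
semicircular end | 981.75 | -10.61 | 25.00 | -10416.67 | 24543.69
Σ | 4981.75 |  |  | 149583.33 | 124543.69
X̄ = 149583.33 / 4981.75 = 30.03 in
Ȳ = 124543.69 / 4981.75 = 25.00 in

X̄ = 30.03 in, Ȳ = 25.00 in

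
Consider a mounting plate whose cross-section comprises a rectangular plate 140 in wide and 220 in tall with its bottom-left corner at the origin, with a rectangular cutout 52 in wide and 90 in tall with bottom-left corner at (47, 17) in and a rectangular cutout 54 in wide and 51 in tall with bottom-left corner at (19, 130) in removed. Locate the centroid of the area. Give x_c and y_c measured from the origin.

plate: A = 140 × 220 = 30800.00, centroid at (70.00, 110.00).
hole 1: A = −(52 × 90) = -4680.00, centroid at (73.00, 62.00).
hole 2: A = −(54 × 51) = -2754.00, centroid at (46.00, 155.50).
ΣA = 23366.00 in², ΣAx_c = 1687676.00 in³, ΣAy_c = 2669593.00 in³.
x_c = 1687676.00/23366.00 = 72.23 in; y_c = 2669593.00/23366.00 = 114.25 in.

x_c = 72.23 in, y_c = 114.25 in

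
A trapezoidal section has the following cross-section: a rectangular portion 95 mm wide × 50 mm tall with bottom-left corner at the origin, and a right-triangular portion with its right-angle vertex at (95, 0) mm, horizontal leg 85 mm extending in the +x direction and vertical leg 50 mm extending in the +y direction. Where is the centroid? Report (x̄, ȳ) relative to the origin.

x̄ = 70.94 mm, ȳ = 22.42 mm

Part | A | x̄ᵢ | ȳᵢ | A·x̄ᵢ | A·ȳᵢ
rectangular portion | 4750.00 | 47.50 | 25.00 | 225625.00 | 118750.00
triangular portion | 2125.00 | 123.33 | 16.67 | 262083.33 | 35416.67
Σ | 6875.00 |  |  | 487708.33 | 154166.67
x̄ = 487708.33 / 6875.00 = 70.94 mm
ȳ = 154166.67 / 6875.00 = 22.42 mm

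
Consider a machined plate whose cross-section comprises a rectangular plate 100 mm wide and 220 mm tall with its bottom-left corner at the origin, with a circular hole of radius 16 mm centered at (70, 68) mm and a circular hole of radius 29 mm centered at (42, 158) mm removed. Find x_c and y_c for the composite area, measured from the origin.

plate: A = 100 × 220 = 22000.00, centroid at (50.00, 110.00).
hole 1: A = −π·16² = -804.25, centroid at (70.00, 68.00).
hole 2: A = −π·29² = -2642.08, centroid at (42.00, 158.00).
ΣA = 18553.67 mm², ΣAx_c = 932735.32 mm³, ΣAy_c = 1947862.61 mm³.
x_c = 932735.32/18553.67 = 50.27 mm; y_c = 1947862.61/18553.67 = 104.99 mm.

x_c = 50.27 mm, y_c = 104.99 mm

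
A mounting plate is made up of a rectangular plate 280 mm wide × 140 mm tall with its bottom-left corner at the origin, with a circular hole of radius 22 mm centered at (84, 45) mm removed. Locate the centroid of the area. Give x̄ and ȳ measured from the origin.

plate: A = 280 × 140 = 39200.00, centroid at (140.00, 70.00).
hole: A = −π·22² = -1520.53, centroid at (84.00, 45.00).
ΣA = 37679.47 mm², ΣAx̄ = 5360275.41 mm³, ΣAȳ = 2675576.11 mm³.
x̄ = 5360275.41/37679.47 = 142.26 mm; ȳ = 2675576.11/37679.47 = 71.01 mm.

x̄ = 142.26 mm, ȳ = 71.01 mm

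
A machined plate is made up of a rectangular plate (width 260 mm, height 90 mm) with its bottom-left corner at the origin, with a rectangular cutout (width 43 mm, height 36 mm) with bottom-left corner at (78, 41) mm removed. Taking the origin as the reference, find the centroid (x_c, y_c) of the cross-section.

x_c = 132.16 mm, y_c = 44.01 mm

plate: A = 260 × 90 = 23400.00, centroid at (130.00, 45.00).
hole: A = −(43 × 36) = -1548.00, centroid at (99.50, 59.00).
ΣA = 21852.00 mm², ΣAx_c = 2887974.00 mm³, ΣAy_c = 961668.00 mm³.
x_c = 2887974.00/21852.00 = 132.16 mm; y_c = 961668.00/21852.00 = 44.01 mm.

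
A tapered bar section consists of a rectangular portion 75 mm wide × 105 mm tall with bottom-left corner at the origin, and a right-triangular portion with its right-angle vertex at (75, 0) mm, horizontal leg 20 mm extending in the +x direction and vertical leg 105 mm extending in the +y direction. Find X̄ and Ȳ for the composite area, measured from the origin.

X̄ = 42.70 mm, Ȳ = 50.44 mm

rectangular portion: A = 75 × 105 = 7875.00, centroid at (37.50, 52.50).
triangular portion: A = ½·20·105 = 1050.00, centroid at (81.67, 35.00).
ΣA = 8925.00 mm²
ΣAX̄ = (7875.00)(37.50) + (1050.00)(81.67) = 381062.50 mm³
ΣAȲ = (7875.00)(52.50) + (1050.00)(35.00) = 450187.50 mm³
X̄ = 381062.50 / 8925.00 = 42.70 mm
Ȳ = 450187.50 / 8925.00 = 50.44 mm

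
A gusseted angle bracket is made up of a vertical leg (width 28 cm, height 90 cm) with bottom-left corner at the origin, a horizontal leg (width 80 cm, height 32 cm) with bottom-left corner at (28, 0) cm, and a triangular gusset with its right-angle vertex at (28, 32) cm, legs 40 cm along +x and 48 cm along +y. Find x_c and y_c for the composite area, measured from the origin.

vertical leg: A = 28 × 90 = 2520.00, centroid at (14.00, 45.00).
horizontal leg: A = 80 × 32 = 2560.00, centroid at (68.00, 16.00).
gusset: A = ½·40·48 = 960.00, centroid at (41.33, 48.00).
ΣA = 6040.00 cm²
ΣAx_c = (2520.00)(14.00) + (2560.00)(68.00) + (960.00)(41.33) = 249040.00 cm³
ΣAy_c = (2520.00)(45.00) + (2560.00)(16.00) + (960.00)(48.00) = 200440.00 cm³
x_c = 249040.00 / 6040.00 = 41.23 cm
y_c = 200440.00 / 6040.00 = 33.19 cm

x_c = 41.23 cm, y_c = 33.19 cm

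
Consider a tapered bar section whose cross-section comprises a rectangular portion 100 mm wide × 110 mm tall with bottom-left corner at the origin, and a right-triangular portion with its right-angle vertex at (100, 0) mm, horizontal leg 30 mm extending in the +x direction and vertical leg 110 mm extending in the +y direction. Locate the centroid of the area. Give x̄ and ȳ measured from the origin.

x̄ = 57.83 mm, ȳ = 52.61 mm

Part | A | x̄ᵢ | ȳᵢ | A·x̄ᵢ | A·ȳᵢ
rectangular portion | 11000.00 | 50.00 | 55.00 | 550000.00 | 605000.00
triangular portion | 1650.00 | 110.00 | 36.67 | 181500.00 | 60500.00
Σ | 12650.00 |  |  | 731500.00 | 665500.00
x̄ = 731500.00 / 12650.00 = 57.83 mm
ȳ = 665500.00 / 12650.00 = 52.61 mm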